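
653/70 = 653/70 = 9.33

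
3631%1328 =975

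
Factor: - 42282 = - 2^1*3^6*29^1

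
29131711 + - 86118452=-56986741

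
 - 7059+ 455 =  - 6604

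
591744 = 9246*64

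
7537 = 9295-1758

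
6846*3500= 23961000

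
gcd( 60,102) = 6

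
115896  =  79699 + 36197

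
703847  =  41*17167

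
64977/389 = 64977/389 = 167.04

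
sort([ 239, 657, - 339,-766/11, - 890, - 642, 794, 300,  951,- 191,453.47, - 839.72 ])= [ - 890, - 839.72, - 642, - 339, - 191, - 766/11,239 , 300, 453.47, 657,  794, 951] 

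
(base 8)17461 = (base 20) jj5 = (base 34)6UT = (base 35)6i5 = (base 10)7985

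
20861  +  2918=23779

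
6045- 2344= 3701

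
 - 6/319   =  -6/319 = - 0.02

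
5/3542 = 5/3542 = 0.00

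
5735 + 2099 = 7834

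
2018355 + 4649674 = 6668029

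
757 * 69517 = 52624369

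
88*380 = 33440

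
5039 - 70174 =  - 65135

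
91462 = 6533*14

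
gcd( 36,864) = 36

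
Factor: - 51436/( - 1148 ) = 1837/41 =11^1*41^( - 1)*167^1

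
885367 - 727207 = 158160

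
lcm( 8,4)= 8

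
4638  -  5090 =  -  452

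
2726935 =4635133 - 1908198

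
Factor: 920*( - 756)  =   - 2^5*3^3*5^1 * 7^1*23^1 = -695520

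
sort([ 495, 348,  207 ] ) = [ 207, 348, 495 ] 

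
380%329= 51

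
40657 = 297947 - 257290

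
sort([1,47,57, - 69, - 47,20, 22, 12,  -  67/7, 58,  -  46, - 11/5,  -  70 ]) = [- 70, - 69, - 47, - 46, - 67/7, - 11/5, 1, 12,20, 22,47, 57,58]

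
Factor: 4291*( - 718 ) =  - 2^1*7^1*359^1*613^1  =  - 3080938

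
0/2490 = 0 = 0.00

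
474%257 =217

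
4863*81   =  393903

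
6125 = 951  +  5174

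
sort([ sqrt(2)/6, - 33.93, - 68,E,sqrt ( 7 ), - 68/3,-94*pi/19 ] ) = [ - 68, - 33.93, - 68/3, - 94*pi/19, sqrt( 2)/6, sqrt( 7),E]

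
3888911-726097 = 3162814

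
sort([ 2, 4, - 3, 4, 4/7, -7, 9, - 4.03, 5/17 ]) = [ - 7 , - 4.03, -3, 5/17 , 4/7,2,4,4,9 ]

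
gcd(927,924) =3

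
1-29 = -28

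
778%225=103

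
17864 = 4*4466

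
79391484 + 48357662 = 127749146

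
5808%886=492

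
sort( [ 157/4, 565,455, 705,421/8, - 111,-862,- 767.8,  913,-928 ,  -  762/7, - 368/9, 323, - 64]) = [ - 928 , - 862, - 767.8, - 111,-762/7, - 64, - 368/9 , 157/4,421/8, 323, 455,565, 705,  913 ] 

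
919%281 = 76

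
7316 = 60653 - 53337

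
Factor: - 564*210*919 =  -108846360 = -2^3*3^2*5^1 * 7^1 * 47^1*919^1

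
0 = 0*50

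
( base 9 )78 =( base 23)32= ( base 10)71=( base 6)155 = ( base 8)107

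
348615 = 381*915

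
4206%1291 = 333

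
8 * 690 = 5520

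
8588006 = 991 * 8666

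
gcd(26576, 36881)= 1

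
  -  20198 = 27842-48040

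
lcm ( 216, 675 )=5400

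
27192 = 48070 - 20878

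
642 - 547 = 95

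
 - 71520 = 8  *( - 8940 )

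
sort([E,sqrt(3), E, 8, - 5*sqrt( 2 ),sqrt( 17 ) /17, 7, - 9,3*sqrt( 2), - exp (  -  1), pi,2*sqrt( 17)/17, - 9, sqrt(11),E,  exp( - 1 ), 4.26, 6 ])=[ - 9, - 9, - 5*sqrt( 2), - exp ( - 1), sqrt( 17)/17,exp( - 1 ),2*sqrt( 17) /17,sqrt( 3),E, E, E, pi,sqrt( 11), 3* sqrt( 2) , 4.26 , 6, 7,8]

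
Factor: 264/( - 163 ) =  - 2^3*3^1*11^1*163^( - 1)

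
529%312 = 217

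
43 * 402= 17286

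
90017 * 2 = 180034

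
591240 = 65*9096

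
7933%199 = 172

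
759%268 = 223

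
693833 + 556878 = 1250711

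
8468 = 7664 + 804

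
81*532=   43092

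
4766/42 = 2383/21 = 113.48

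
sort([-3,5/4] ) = [-3 , 5/4]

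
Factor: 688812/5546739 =2^2*11^(-1)*61^1*941^1* 168083^ ( - 1 ) = 229604/1848913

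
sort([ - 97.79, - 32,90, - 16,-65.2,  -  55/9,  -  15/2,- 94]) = [ - 97.79, - 94, - 65.2,-32, -16,-15/2, - 55/9, 90] 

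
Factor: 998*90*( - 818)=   -  2^3 * 3^2*5^1*409^1*499^1= - 73472760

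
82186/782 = 105  +  38/391 = 105.10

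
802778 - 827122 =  - 24344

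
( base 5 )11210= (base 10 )805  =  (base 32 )p5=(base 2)1100100101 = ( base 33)OD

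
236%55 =16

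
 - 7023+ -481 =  - 7504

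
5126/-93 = -5126/93  =  - 55.12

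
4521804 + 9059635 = 13581439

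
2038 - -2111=4149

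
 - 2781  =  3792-6573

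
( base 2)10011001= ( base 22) 6L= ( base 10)153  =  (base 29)58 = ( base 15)A3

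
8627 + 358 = 8985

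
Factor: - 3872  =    -  2^5*11^2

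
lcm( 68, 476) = 476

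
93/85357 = 93/85357  =  0.00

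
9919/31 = 319 + 30/31 =319.97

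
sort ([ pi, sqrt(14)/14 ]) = [ sqrt( 14)/14, pi]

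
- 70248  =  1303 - 71551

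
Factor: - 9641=  -  31^1*311^1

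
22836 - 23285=  -  449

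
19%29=19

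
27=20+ 7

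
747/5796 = 83/644 =0.13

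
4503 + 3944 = 8447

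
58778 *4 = 235112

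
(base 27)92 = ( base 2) 11110101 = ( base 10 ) 245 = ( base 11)203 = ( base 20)c5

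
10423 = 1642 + 8781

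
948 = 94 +854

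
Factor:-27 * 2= -54 =-2^1*3^3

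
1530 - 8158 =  - 6628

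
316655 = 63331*5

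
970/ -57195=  - 1 + 11245/11439 = - 0.02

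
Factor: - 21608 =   -  2^3*37^1*73^1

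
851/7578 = 851/7578  =  0.11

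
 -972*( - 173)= 168156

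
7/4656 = 7/4656  =  0.00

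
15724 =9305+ 6419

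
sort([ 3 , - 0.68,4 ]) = [  -  0.68,  3, 4]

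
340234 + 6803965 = 7144199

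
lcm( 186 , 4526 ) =13578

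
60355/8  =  7544  +  3/8  =  7544.38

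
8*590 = 4720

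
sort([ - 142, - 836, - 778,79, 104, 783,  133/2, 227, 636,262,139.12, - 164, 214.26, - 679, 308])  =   [ - 836,-778, - 679, - 164, - 142, 133/2, 79, 104,  139.12, 214.26,227,  262 , 308, 636 , 783]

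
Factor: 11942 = 2^1 * 7^1*853^1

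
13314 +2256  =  15570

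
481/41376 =481/41376= 0.01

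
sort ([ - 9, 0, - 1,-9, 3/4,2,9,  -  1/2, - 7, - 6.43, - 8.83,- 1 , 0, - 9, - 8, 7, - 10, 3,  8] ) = [ - 10,- 9, - 9, - 9,-8.83 , - 8, - 7, - 6.43, - 1, - 1,  -  1/2, 0, 0, 3/4,2,3,7,8,9 ] 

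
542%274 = 268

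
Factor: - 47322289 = - 7^2*167^1 * 5783^1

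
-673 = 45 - 718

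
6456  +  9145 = 15601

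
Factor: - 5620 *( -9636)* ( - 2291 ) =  - 124067547120=- 2^4*3^1*5^1 * 11^1 * 29^1*73^1 * 79^1*281^1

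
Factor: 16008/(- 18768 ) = -2^( - 1 )*17^ ( - 1 )*29^1 = -29/34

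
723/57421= 723/57421 = 0.01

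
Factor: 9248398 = 2^1*431^1*10729^1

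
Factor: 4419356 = 2^2*101^1*10939^1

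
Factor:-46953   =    -  3^3*37^1 * 47^1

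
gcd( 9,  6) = 3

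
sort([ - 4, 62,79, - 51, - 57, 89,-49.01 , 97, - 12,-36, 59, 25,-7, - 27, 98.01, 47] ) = [ - 57, - 51, - 49.01, - 36, - 27, - 12,-7, - 4, 25, 47,59, 62,79, 89,97, 98.01] 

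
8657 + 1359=10016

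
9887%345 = 227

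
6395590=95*67322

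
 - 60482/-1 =60482 +0/1 =60482.00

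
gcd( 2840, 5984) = 8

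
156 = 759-603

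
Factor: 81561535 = 5^1*11^1*1482937^1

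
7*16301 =114107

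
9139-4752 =4387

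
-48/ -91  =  48/91 = 0.53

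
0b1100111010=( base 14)430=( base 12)58a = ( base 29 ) se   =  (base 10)826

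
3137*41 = 128617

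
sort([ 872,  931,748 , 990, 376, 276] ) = [276, 376,748,872,  931, 990 ] 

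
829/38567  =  829/38567= 0.02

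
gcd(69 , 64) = 1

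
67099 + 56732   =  123831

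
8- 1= 7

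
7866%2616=18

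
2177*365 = 794605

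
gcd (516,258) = 258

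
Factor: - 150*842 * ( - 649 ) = 2^2*3^1*5^2*11^1*59^1 * 421^1 = 81968700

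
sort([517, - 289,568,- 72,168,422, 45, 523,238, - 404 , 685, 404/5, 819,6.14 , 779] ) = [ - 404 , - 289, - 72, 6.14 , 45,404/5,168, 238, 422,517,523, 568 , 685,779 , 819] 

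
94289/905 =104 + 169/905 = 104.19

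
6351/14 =453 + 9/14 = 453.64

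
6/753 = 2/251 = 0.01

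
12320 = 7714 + 4606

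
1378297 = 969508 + 408789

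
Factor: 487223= 11^1*44293^1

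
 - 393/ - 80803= 393/80803 = 0.00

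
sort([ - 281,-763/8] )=[ - 281, - 763/8 ]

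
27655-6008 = 21647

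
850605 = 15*56707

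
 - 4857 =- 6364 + 1507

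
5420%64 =44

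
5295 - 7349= - 2054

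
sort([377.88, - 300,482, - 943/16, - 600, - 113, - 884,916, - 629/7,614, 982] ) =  [-884,-600 ,- 300, - 113, - 629/7, - 943/16,377.88,  482, 614 , 916,982] 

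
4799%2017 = 765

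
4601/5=920 + 1/5=920.20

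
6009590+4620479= 10630069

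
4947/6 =824+ 1/2 =824.50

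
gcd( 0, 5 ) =5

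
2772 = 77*36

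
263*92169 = 24240447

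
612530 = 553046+59484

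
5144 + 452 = 5596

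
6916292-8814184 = -1897892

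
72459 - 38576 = 33883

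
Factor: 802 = 2^1*401^1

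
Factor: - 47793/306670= - 2^( - 1) * 3^1*5^( - 1 ) * 7^( - 1)*13^( - 1)*89^1*179^1*337^( - 1 ) 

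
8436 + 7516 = 15952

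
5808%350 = 208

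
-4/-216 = 1/54 = 0.02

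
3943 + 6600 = 10543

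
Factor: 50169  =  3^1*7^1 * 2389^1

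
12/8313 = 4/2771 = 0.00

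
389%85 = 49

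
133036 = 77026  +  56010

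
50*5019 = 250950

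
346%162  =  22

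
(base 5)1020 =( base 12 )b3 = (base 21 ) 69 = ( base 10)135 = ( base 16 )87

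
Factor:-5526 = -2^1 *3^2 *307^1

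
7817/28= 7817/28 = 279.18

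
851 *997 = 848447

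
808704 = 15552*52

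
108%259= 108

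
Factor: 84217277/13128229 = 37^( - 1 )*199^(  -  1)*251^1*1783^( - 1)*335527^1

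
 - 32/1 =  - 32 = - 32.00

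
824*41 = 33784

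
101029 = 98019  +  3010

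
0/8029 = 0 = 0.00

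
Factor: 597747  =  3^1*23^1*8663^1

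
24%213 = 24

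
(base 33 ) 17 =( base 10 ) 40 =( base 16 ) 28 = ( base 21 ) 1j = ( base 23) 1h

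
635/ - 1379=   -  635/1379=- 0.46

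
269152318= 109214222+159938096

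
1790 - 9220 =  - 7430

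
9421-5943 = 3478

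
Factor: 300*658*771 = 2^3*3^2*5^2 * 7^1*47^1*257^1  =  152195400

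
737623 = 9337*79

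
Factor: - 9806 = - 2^1*4903^1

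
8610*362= 3116820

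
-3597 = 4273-7870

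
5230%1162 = 582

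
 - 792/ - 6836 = 198/1709 = 0.12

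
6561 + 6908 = 13469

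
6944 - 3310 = 3634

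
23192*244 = 5658848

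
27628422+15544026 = 43172448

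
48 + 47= 95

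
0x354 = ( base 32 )QK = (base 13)507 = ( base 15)3bc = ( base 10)852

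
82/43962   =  41/21981 = 0.00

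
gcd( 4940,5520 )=20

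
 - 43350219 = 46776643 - 90126862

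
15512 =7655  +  7857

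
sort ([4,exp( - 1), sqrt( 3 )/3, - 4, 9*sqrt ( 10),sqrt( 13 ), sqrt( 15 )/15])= [ - 4, sqrt( 15 )/15,exp(  -  1),sqrt( 3 )/3 , sqrt( 13 ),4,9*sqrt( 10 )]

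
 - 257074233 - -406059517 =148985284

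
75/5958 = 25/1986= 0.01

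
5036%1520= 476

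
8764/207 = 42 + 70/207  =  42.34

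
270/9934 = 135/4967  =  0.03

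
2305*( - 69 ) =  - 159045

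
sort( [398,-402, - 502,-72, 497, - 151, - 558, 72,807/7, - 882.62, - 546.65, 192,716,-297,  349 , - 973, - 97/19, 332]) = [ - 973 , - 882.62, - 558,-546.65, - 502, - 402, - 297, - 151, - 72, - 97/19, 72, 807/7,192, 332,349, 398,  497, 716]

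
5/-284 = - 5/284 = - 0.02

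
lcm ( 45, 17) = 765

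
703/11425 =703/11425=0.06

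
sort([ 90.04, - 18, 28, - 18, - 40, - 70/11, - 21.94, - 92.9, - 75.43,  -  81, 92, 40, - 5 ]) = [ - 92.9 , - 81, - 75.43, - 40, -21.94 ,-18, - 18, - 70/11, - 5, 28 , 40,90.04, 92]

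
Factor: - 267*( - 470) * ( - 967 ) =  - 121348830 = -2^1*3^1*5^1 * 47^1*89^1 * 967^1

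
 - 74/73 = - 74/73 = -1.01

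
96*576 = 55296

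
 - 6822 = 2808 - 9630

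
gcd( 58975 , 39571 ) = 7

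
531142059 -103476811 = 427665248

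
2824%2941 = 2824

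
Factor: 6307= 7^1*17^1 * 53^1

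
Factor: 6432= 2^5*3^1 * 67^1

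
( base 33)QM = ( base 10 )880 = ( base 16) 370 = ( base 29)11A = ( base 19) 286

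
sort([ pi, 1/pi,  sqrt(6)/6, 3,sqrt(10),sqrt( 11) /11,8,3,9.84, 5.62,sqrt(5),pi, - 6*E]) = [ - 6*E,sqrt(11)/11,1/pi,sqrt(6)/6, sqrt(5 ), 3,  3, pi,pi,sqrt(10),5.62,8,9.84 ] 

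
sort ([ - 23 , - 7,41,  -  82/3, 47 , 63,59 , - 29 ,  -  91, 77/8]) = [ - 91,-29, -82/3 ,-23, - 7,77/8,41,  47,59 , 63 ]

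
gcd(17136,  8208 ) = 144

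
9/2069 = 9/2069 =0.00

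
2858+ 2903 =5761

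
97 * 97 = 9409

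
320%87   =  59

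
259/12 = 21  +  7/12 =21.58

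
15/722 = 15/722=0.02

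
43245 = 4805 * 9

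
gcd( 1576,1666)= 2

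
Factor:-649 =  - 11^1 *59^1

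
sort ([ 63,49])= [ 49, 63 ] 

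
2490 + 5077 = 7567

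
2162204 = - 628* ( - 3443)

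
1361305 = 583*2335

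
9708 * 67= 650436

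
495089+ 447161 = 942250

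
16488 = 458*36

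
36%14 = 8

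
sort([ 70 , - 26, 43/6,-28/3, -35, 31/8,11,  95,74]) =[-35, - 26,  -  28/3,31/8, 43/6, 11, 70,74, 95]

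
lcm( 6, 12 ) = 12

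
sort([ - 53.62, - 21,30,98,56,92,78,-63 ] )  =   [ - 63, -53.62, - 21, 30, 56, 78,92,98] 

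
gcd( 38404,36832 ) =4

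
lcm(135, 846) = 12690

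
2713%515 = 138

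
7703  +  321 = 8024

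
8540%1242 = 1088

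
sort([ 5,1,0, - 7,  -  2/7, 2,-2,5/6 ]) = [ - 7, - 2, - 2/7, 0, 5/6, 1, 2, 5]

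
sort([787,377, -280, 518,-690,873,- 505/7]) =[-690, - 280, -505/7, 377 , 518, 787, 873 ]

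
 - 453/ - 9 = 50 + 1/3 = 50.33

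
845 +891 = 1736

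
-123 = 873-996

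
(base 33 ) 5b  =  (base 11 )150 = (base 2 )10110000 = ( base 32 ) 5g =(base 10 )176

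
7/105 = 1/15 = 0.07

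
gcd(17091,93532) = 1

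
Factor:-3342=-2^1*3^1 * 557^1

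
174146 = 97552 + 76594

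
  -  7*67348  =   - 471436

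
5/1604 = 5/1604 = 0.00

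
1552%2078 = 1552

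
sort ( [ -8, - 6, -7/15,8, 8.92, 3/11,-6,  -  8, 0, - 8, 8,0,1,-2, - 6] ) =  [ - 8,  -  8, - 8, - 6, - 6,  -  6,  -  2,- 7/15,  0, 0,3/11,1,8, 8, 8.92 ]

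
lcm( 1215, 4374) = 21870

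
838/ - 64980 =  -1 + 32071/32490 = - 0.01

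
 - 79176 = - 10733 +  - 68443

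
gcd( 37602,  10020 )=6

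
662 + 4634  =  5296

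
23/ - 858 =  - 1 + 835/858  =  - 0.03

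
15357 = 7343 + 8014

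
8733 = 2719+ 6014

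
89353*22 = 1965766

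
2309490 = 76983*30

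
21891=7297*3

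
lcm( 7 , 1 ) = 7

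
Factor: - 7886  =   - 2^1*3943^1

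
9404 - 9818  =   - 414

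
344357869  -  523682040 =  - 179324171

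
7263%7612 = 7263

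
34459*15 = 516885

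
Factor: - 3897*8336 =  - 32485392 = - 2^4 * 3^2*433^1 * 521^1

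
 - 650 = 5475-6125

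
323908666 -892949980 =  - 569041314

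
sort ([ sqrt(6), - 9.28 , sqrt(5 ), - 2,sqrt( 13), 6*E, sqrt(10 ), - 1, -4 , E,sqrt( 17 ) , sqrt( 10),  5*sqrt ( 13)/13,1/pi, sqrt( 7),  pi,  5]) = [ - 9.28 , - 4, - 2, - 1, 1/pi,5*sqrt( 13)/13,sqrt( 5),sqrt(6), sqrt( 7),E,pi , sqrt( 10 ) , sqrt (10), sqrt( 13),sqrt (17) , 5,6*E]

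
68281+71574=139855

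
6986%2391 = 2204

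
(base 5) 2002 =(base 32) 7s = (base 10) 252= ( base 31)84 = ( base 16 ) fc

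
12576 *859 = 10802784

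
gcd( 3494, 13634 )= 2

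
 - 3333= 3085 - 6418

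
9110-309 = 8801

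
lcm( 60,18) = 180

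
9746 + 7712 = 17458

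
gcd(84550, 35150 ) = 950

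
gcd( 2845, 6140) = 5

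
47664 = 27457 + 20207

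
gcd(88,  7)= 1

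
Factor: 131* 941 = 123271 = 131^1 * 941^1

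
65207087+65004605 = 130211692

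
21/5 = 21/5 = 4.20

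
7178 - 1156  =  6022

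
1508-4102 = - 2594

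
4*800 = 3200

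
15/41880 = 1/2792 = 0.00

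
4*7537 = 30148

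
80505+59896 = 140401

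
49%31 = 18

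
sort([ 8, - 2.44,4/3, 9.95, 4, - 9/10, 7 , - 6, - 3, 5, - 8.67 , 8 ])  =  [- 8.67, - 6,- 3, - 2.44, -9/10, 4/3,4, 5, 7, 8, 8, 9.95] 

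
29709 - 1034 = 28675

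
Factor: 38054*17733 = 2^1*3^1*23^1  *  53^1*257^1*359^1 = 674811582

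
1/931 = 1/931 = 0.00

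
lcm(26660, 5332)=26660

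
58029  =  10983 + 47046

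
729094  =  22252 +706842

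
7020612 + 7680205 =14700817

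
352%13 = 1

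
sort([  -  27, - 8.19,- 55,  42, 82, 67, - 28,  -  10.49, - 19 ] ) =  [-55, - 28  , - 27, - 19,  -  10.49 , - 8.19,42,67,82 ] 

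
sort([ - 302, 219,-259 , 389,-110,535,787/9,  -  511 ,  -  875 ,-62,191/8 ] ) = [ -875, - 511  , - 302, - 259,-110,-62,191/8,787/9, 219, 389 , 535 ] 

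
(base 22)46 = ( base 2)1011110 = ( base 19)4i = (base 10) 94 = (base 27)3D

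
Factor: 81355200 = 2^6*3^1*5^2*17^1*997^1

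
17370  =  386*45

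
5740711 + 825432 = 6566143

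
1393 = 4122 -2729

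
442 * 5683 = 2511886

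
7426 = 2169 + 5257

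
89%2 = 1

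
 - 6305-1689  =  -7994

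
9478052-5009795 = 4468257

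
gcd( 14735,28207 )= 421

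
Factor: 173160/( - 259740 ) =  - 2/3 = - 2^1 * 3^( - 1)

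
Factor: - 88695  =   - 3^5*5^1*73^1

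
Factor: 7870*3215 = 2^1*5^2 *643^1*787^1 = 25302050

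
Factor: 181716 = 2^2*3^1*19^1*797^1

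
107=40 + 67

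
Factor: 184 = 2^3 * 23^1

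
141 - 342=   -  201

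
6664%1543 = 492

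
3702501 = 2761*1341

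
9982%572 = 258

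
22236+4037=26273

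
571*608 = 347168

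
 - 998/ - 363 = 998/363 = 2.75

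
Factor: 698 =2^1*349^1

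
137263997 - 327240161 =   -  189976164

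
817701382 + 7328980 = 825030362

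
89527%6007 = 5429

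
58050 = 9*6450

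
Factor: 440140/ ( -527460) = -373/447  =  - 3^( - 1)*149^( - 1)*373^1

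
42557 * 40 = 1702280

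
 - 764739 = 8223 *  (-93)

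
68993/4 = 17248 +1/4 = 17248.25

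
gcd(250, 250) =250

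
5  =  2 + 3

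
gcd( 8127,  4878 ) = 9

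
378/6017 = 378/6017= 0.06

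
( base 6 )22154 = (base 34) 2N0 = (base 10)3094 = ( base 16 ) c16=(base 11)2363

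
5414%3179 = 2235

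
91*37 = 3367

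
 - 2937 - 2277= - 5214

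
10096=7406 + 2690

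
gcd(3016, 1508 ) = 1508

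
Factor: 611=13^1*47^1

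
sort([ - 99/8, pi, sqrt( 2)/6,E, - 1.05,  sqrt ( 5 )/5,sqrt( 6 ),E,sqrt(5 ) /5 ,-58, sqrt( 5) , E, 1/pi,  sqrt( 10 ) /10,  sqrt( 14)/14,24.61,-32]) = [-58, - 32,- 99/8, - 1.05, sqrt( 2 )/6,sqrt( 14 ) /14,sqrt( 10 ) /10, 1/pi , sqrt( 5)/5,sqrt(5)/5,sqrt( 5),sqrt( 6 ),E,  E,E,pi,24.61]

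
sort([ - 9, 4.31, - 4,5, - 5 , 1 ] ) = [ - 9, - 5, - 4,1,4.31 , 5]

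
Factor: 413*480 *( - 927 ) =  - 183768480 = - 2^5 * 3^3 * 5^1*7^1 * 59^1*103^1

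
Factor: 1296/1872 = 3^2*13^(-1) = 9/13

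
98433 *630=62012790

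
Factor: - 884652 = -2^2*3^1*73721^1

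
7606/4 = 1901 + 1/2= 1901.50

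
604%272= 60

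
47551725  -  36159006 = 11392719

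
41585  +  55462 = 97047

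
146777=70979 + 75798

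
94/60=47/30= 1.57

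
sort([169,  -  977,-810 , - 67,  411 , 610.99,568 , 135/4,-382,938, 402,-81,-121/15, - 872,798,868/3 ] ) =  [-977,-872, - 810,  -  382,  -  81,  -  67,  -  121/15,135/4,169,868/3, 402, 411 , 568,610.99,798, 938]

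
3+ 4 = 7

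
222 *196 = 43512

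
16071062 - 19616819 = - 3545757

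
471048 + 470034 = 941082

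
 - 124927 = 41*( - 3047) 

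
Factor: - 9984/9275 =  - 2^8  *  3^1*5^ (-2)*7^( -1)*13^1 * 53^(-1) 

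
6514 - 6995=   -  481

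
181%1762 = 181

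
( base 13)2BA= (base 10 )491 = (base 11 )407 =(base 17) 1bf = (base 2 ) 111101011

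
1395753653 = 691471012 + 704282641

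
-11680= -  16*730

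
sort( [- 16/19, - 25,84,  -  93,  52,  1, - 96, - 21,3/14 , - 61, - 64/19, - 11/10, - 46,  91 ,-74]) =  [ - 96, - 93,-74, - 61 , - 46, - 25, - 21, - 64/19, -11/10, - 16/19, 3/14,  1 , 52 , 84,  91]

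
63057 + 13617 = 76674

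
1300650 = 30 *43355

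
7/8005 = 7/8005= 0.00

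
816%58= 4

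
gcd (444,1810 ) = 2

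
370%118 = 16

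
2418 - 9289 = -6871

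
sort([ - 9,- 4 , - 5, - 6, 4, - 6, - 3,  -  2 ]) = [ - 9, - 6,-6, - 5, - 4,-3, - 2,  4] 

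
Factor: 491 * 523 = 256793 = 491^1*523^1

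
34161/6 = 11387/2= 5693.50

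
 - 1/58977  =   - 1+58976/58977 = -0.00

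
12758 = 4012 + 8746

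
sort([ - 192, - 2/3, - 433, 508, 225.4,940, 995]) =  [ - 433,-192,-2/3, 225.4,508, 940,995]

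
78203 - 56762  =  21441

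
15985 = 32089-16104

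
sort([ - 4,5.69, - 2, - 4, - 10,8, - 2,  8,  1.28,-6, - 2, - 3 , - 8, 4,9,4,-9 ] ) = [ - 10,-9,  -  8, - 6,  -  4, - 4, - 3,-2,-2,-2,1.28,4 , 4,5.69,8,  8,9 ]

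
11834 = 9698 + 2136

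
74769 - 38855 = 35914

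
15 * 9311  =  139665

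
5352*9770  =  52289040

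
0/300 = 0 = 0.00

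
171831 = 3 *57277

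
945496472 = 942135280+3361192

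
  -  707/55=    - 13 + 8/55  =  - 12.85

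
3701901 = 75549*49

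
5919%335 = 224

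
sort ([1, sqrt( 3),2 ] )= [ 1,sqrt( 3),2 ]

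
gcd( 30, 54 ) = 6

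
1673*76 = 127148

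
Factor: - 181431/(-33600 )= 60477/11200 =2^( - 6)*3^1 * 5^( - 2)*7^( - 1)* 19^1 * 1061^1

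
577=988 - 411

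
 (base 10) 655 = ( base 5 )10110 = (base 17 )249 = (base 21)1a4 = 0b1010001111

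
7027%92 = 35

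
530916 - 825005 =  - 294089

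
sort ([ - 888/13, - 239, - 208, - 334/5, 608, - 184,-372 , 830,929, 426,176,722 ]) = [-372, -239,  -  208, - 184,-888/13 , - 334/5,176,426,  608,722, 830,929] 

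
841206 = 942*893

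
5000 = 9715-4715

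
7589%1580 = 1269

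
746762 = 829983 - 83221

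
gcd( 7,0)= 7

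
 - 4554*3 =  - 13662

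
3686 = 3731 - 45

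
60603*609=36907227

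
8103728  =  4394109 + 3709619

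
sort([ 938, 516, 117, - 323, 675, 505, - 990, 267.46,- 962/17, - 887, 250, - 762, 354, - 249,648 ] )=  [ - 990, - 887, - 762 , - 323, - 249, - 962/17, 117, 250, 267.46, 354, 505,516, 648,675, 938]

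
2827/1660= 1 + 1167/1660 = 1.70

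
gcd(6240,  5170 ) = 10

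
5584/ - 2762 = -2792/1381 = - 2.02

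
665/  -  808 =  - 1  +  143/808 = - 0.82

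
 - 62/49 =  - 62/49 = - 1.27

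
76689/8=76689/8  =  9586.12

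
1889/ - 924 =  -3 + 883/924 = -2.04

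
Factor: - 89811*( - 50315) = 3^2*5^1*17^1*29^1*347^1*587^1 = 4518840465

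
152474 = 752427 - 599953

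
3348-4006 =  - 658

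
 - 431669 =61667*( - 7)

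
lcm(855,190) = 1710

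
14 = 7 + 7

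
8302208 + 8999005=17301213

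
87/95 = 87/95= 0.92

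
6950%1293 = 485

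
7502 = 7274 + 228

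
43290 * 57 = 2467530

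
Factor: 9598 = 2^1 * 4799^1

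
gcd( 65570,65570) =65570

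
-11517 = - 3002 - 8515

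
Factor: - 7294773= - 3^1*487^1*4993^1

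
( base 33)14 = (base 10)37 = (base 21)1g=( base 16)25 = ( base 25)1c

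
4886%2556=2330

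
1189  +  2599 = 3788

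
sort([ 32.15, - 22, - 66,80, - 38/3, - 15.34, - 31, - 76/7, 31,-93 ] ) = [-93 , - 66, - 31,  -  22,-15.34,  -  38/3, - 76/7, 31,32.15,80 ] 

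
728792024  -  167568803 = 561223221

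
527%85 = 17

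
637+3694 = 4331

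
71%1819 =71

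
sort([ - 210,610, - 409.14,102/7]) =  [ - 409.14,  -  210,102/7, 610]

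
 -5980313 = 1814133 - 7794446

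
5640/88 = 64+1/11 = 64.09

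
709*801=567909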